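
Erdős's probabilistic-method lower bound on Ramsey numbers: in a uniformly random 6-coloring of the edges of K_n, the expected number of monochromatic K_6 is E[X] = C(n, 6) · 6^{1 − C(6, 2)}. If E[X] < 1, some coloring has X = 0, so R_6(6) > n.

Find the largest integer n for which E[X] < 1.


We need C(n, 6) · 6^{1 − 15} < 1, i.e. C(n, 6) < 6^{15 − 1} = 78364164096.
Check values of n near the boundary:
  n = 192: C(192, 6) = 64300886496; 64300886496 < 78364164096? YES
  n = 193: C(193, 6) = 66364016544; 66364016544 < 78364164096? YES
  n = 194: C(194, 6) = 68482017072; 68482017072 < 78364164096? YES
  n = 195: C(195, 6) = 70656049360; 70656049360 < 78364164096? YES
  n = 196: C(196, 6) = 72887293024; 72887293024 < 78364164096? YES
  n = 197: C(197, 6) = 75176946208; 75176946208 < 78364164096? YES
  n = 198: C(198, 6) = 77526225777; 77526225777 < 78364164096? YES
  n = 199: C(199, 6) = 79936367511; 79936367511 < 78364164096? NO
The largest n with C(n, 6) < 78364164096 is n = 198 (where E[X] = 25842075259/26121388032 ≈ 0.98931). Hence R_6(6) > 198, i.e. R_6(6) ≥ 199.

Largest n = 198; hence R_6(6) > 198.


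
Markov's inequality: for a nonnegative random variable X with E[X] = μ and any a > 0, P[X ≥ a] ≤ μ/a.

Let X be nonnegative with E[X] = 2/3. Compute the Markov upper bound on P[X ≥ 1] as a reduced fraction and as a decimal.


μ = E[X] = 2/3, a = 1.
Markov: P[X ≥ 1] ≤ μ/a = (2/3)/1 = 2/3.
Numerically: ≈ 0.667.
(Since a = 1 > μ = 0.667, the bound 2/3 is < 1 and informative.)

P[X ≥ 1] ≤ 2/3 ≈ 0.667.


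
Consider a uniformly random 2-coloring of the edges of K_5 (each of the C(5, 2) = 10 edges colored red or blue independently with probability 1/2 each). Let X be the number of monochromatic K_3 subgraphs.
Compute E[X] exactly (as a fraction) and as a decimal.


Let X = Σ_S X_S over the C(5, 3) = 10 subsets S of size 3, where X_S = 1 if the K_3 on S is monochromatic.
For a fixed S, the K_3 on S has C(3, 2) = 3 edges. P[all 3 edges red] = (1/2)^3, and likewise for blue, so P[monochromatic] = 2·(1/2)^3 = 2^{1 − 3} = 1/4.
By linearity: E[X] = C(5, 3) · 2^{1 − 3} = 10 · 1/4 = 5/2.
Numerically: E[X] ≈ 2.50000.

E[X] = C(5,3)·2^(1−C(3,2)) = 5/2 ≈ 2.50000.


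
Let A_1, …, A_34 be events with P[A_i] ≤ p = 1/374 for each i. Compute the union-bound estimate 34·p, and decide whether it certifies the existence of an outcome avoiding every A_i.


Union bound: P[∪_{i=1}^{34} A_i] ≤ Σ_i P[A_i] ≤ 34·p = 34·(1/374) = 1/11.
Numerically: 1/11 ≈ 0.0909.
Is 1/11 < 1? YES.
Since P[∪ A_i] ≤ 1/11 < 1, the complement has P[∩ A_i^c] ≥ 1 − 1/11 = 10/11 > 0, so some outcome avoids every A_i.

34·p = 1/11 ≈ 0.0909; existence CERTIFIED by the union bound.


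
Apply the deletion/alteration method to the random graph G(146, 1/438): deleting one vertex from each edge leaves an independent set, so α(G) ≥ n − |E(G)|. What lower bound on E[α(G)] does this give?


E[|E(G)|] = C(146, 2)·p = 10585 · (1/438) = 145/6.
E[α(G)] ≥ n − E[|E(G)|] = 146 − 145/6 = 731/6.
Numerically: ≈ 121.83333.
(This is only a lower bound; the true E[α(G)] may be larger.)

E[α(G)] ≥ 731/6 ≈ 121.83333.


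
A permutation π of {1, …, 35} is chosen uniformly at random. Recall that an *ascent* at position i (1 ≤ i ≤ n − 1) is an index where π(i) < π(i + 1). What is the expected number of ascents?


Write X = Σ X_I over i = 1, …, 34, with X_I the indicator of one ascent.
There are 34 indicators.
For each fixed i, the pair (π(i), π(i+1)) is a uniformly random ordered pair of distinct values from {1, …, 35}; by symmetry P[π(i) < π(i+1)] = 1/2.
By linearity: E[X] = 34 · (1/2) = (35 − 1) · (1/2) = 17 ≈ 17.000000.

E[X] = 17 = 17.000000.


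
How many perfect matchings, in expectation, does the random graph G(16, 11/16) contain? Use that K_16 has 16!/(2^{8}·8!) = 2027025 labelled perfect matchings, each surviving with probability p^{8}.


K_16 has 16!/(2^{8}·8!) = 2027025 labelled perfect matchings.
For each such perfect matching H, let X_H = 1 if all 8 edges of H are present in G. Then P[X_H = 1] = p^{8} = (11/16)^{8} = 214358881/4294967296.
By linearity of expectation: E[X] = Σ_H E[X_H] = 2027025 · p^{8} = 2027025 · 214358881/4294967296 = 434510810759025/4294967296.
Numerically: E[X] ≈ 1.01e+05.

E[X] = 2027025 · (11/16)^{8} = 434510810759025/4294967296 ≈ 1.01e+05.


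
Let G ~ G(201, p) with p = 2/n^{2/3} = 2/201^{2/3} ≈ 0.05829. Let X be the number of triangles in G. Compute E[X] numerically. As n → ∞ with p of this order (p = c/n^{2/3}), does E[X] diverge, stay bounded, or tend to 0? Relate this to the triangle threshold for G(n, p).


Number of potential triangles: C(201, 3) = 1333300.
Each occurs with probability p³ ≈ (0.05829)³ ≈ 1.980149e-04.
By linearity: E[X] = C(201, 3)·p³ ≈ 1333300 · 1.980149e-04 ≈ 264.0133.
Since α = 2/3 < 1, p = c/n^{2/3} ≫ 1/n is above the triangle threshold p ~ 1/n. Asymptotically E[X] ~ (c³/6)·n^{3(1−α)} = (2³/6)·n^{1} → ∞; triangles are abundant w.h.p.

E[X] ≈ 264.0133; in regime p = Θ(1/n^{2/3}) E[X] diverges (above the triangle threshold p ~ 1/n).


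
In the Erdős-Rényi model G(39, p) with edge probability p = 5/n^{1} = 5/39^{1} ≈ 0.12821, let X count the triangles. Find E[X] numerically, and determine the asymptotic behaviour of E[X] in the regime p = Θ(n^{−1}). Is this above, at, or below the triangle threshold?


Number of potential triangles: C(39, 3) = 9139.
Each occurs with probability p³ ≈ (0.12821)³ ≈ 2.1072506e-03.
By linearity: E[X] = C(39, 3)·p³ ≈ 9139 · 2.1072506e-03 ≈ 19.25816.
Here α = 1, so p = 5/n is exactly at the triangle threshold p ~ 1/n. Asymptotically E[X] → c³/6 = 5³/6 = 125/6 ≈ 20.83333, a bounded constant. In this regime the triangle count is asymptotically Poisson(c³/6).

E[X] ≈ 19.25816; in regime p = Θ(1/n^{1}) E[X] stays bounded (at the triangle threshold p ~ 1/n).


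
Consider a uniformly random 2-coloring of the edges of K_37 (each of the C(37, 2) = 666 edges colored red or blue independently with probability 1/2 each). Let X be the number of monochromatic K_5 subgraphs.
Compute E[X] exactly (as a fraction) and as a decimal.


Let X = Σ_S X_S over the C(37, 5) = 435897 subsets S of size 5, where X_S = 1 if the K_5 on S is monochromatic.
For a fixed S, the K_5 on S has C(5, 2) = 10 edges. P[all 10 edges red] = (1/2)^10, and likewise for blue, so P[monochromatic] = 2·(1/2)^10 = 2^{1 − 10} = 1/512.
By linearity: E[X] = C(37, 5) · 2^{1 − 10} = 435897 · 1/512 = 435897/512.
Numerically: E[X] ≈ 851.3613.

E[X] = C(37,5)·2^(1−C(5,2)) = 435897/512 ≈ 851.3613.


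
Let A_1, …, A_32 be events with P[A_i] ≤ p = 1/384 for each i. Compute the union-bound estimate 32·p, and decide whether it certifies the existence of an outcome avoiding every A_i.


Union bound: P[∪_{i=1}^{32} A_i] ≤ Σ_i P[A_i] ≤ 32·p = 32·(1/384) = 1/12.
Numerically: 1/12 ≈ 0.0833.
Is 1/12 < 1? YES.
Since P[∪ A_i] ≤ 1/12 < 1, the complement has P[∩ A_i^c] ≥ 1 − 1/12 = 11/12 > 0, so some outcome avoids every A_i.

32·p = 1/12 ≈ 0.0833; existence CERTIFIED by the union bound.


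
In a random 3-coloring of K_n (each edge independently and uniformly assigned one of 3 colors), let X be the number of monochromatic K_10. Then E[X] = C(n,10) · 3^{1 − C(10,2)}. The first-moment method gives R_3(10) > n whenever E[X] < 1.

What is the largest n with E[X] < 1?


We need C(n, 10) · 3^{1 − 45} < 1, i.e. C(n, 10) < 3^{45 − 1} = 984770902183611232881.
Check values of n near the boundary:
  n = 572: C(572, 10) = 954640815642161682606; 954640815642161682606 < 984770902183611232881? YES
  n = 573: C(573, 10) = 971597135635805762226; 971597135635805762226 < 984770902183611232881? YES
  n = 574: C(574, 10) = 988824035203816502691; 988824035203816502691 < 984770902183611232881? NO
  n = 575: C(575, 10) = 1006325345561406175305; 1006325345561406175305 < 984770902183611232881? NO
  n = 576: C(576, 10) = 1024104945306307344480; 1024104945306307344480 < 984770902183611232881? NO
The largest n with C(n, 10) < 984770902183611232881 is n = 573 (where E[X] = 35985079097622435638/36472996377170786403 ≈ 0.9866225). Hence R_3(10) > 573, i.e. R_3(10) ≥ 574.

Largest n = 573; hence R_3(10) > 573.


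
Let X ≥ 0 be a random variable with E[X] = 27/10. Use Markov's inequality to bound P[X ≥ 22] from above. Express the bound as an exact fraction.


μ = E[X] = 27/10, a = 22.
Markov: P[X ≥ 22] ≤ μ/a = (27/10)/22 = 27/220.
Numerically: ≈ 0.12273.
(Since a = 22 > μ = 2.70000, the bound 27/220 is < 1 and informative.)

P[X ≥ 22] ≤ 27/220 ≈ 0.12273.


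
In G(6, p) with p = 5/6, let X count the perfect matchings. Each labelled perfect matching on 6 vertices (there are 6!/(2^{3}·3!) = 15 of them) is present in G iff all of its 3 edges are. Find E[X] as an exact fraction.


K_6 has 6!/(2^{3}·3!) = 15 labelled perfect matchings.
For each such perfect matching H, let X_H = 1 if all 3 edges of H are present in G. Then P[X_H = 1] = p^{3} = (5/6)^{3} = 125/216.
By linearity of expectation: E[X] = Σ_H E[X_H] = 15 · p^{3} = 15 · 125/216 = 625/72.
Numerically: E[X] ≈ 8.6806.

E[X] = 15 · (5/6)^{3} = 625/72 ≈ 8.6806.


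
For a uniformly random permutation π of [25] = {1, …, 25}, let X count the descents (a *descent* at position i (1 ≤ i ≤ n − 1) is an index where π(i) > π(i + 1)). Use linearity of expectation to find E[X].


Write X = Σ X_I over i = 1, …, 24, with X_I the indicator of one descent.
There are 24 indicators.
For each fixed i, the pair (π(i), π(i+1)) is a uniformly random ordered pair of distinct values from {1, …, 25}; by symmetry P[π(i) > π(i+1)] = 1/2.
By linearity: E[X] = 24 · (1/2) = (25 − 1) · (1/2) = 12 ≈ 12.0000.

E[X] = 12 = 12.0000.


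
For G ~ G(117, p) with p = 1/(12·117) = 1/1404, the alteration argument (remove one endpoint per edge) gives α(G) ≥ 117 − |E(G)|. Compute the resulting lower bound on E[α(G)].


E[|E(G)|] = C(117, 2)·p = 6786 · (1/1404) = 29/6.
E[α(G)] ≥ n − E[|E(G)|] = 117 − 29/6 = 673/6.
Numerically: ≈ 112.167.
(This is only a lower bound; the true E[α(G)] may be larger.)

E[α(G)] ≥ 673/6 ≈ 112.167.


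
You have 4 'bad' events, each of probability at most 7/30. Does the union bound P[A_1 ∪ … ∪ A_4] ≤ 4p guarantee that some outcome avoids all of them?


Union bound: P[∪_{i=1}^{4} A_i] ≤ Σ_i P[A_i] ≤ 4·p = 4·(7/30) = 14/15.
Numerically: 14/15 ≈ 0.93333.
Is 14/15 < 1? YES.
Since P[∪ A_i] ≤ 14/15 < 1, the complement has P[∩ A_i^c] ≥ 1 − 14/15 = 1/15 > 0, so some outcome avoids every A_i.

4·p = 14/15 ≈ 0.93333; existence CERTIFIED by the union bound.


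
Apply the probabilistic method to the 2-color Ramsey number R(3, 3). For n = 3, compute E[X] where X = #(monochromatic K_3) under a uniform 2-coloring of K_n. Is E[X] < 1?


E[X] = C(3, 3) · 2^{1 − 3} = 1 · 2^{−2} = 1/4.
As a reduced fraction: E[X] = 1/4 ≈ 0.250.
Is E[X] < 1? YES.
Since E[X] < 1, there exists a 2-coloring of K_{3} with no monochromatic K_3; hence R(3, 3) > 3.

E[X] = 1/4 ≈ 0.250; E[X] < 1, so R(3, 3) > 3.


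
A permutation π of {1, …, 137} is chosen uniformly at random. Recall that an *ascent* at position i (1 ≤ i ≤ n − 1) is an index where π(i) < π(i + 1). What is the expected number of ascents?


Write X = Σ X_I over i = 1, …, 136, with X_I the indicator of one ascent.
There are 136 indicators.
For each fixed i, the pair (π(i), π(i+1)) is a uniformly random ordered pair of distinct values from {1, …, 137}; by symmetry P[π(i) < π(i+1)] = 1/2.
By linearity: E[X] = 136 · (1/2) = (137 − 1) · (1/2) = 68 ≈ 68.000.

E[X] = 68 = 68.000.


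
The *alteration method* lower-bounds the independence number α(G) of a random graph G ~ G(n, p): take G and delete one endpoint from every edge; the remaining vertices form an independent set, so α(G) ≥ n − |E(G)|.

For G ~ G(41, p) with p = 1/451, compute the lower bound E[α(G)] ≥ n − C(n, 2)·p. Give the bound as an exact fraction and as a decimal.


E[|E(G)|] = C(41, 2)·p = 820 · (1/451) = 20/11.
E[α(G)] ≥ n − E[|E(G)|] = 41 − 20/11 = 431/11.
Numerically: ≈ 39.181818.
(This is only a lower bound; the true E[α(G)] may be larger.)

E[α(G)] ≥ 431/11 ≈ 39.181818.


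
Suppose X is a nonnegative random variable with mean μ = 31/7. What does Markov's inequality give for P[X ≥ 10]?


μ = E[X] = 31/7, a = 10.
Markov: P[X ≥ 10] ≤ μ/a = (31/7)/10 = 31/70.
Numerically: ≈ 0.44286.
(Since a = 10 > μ = 4.42857, the bound 31/70 is < 1 and informative.)

P[X ≥ 10] ≤ 31/70 ≈ 0.44286.


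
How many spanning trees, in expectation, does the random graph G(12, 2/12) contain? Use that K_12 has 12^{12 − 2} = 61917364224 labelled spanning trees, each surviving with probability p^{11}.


K_12 has 12^{12 − 2} = 61917364224 labelled spanning trees.
For each such spanning tree H, let X_H = 1 if all 11 edges of H are present in G. Then P[X_H = 1] = p^{11} = (1/6)^{11} = 1/362797056.
By linearity: E[X] = Σ_H E[X_H] = 61917364224 · p^{11} = 61917364224 · 1/362797056 = 512/3.
Numerically: E[X] ≈ 171.

E[X] = 61917364224 · (1/6)^{11} = 512/3 ≈ 171.


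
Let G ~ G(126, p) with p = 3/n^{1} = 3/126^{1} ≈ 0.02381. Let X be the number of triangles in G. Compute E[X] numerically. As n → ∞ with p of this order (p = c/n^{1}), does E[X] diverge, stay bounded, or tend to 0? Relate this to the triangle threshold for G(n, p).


Number of potential triangles: C(126, 3) = 325500.
Each occurs with probability p³ ≈ (0.02381)³ ≈ 1.349746e-05.
By linearity: E[X] = C(126, 3)·p³ ≈ 325500 · 1.349746e-05 ≈ 4.3934.
Here α = 1, so p = 3/n is exactly at the triangle threshold p ~ 1/n. Asymptotically E[X] → c³/6 = 3³/6 = 9/2 ≈ 4.5000, a bounded constant. In this regime the triangle count is asymptotically Poisson(c³/6).

E[X] ≈ 4.3934; in regime p = Θ(1/n^{1}) E[X] stays bounded (at the triangle threshold p ~ 1/n).


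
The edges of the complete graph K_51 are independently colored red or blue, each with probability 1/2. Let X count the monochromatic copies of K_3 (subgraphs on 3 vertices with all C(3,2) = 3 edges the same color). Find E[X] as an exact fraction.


Let X = Σ_S X_S over the C(51, 3) = 20825 subsets S of size 3, where X_S = 1 if the K_3 on S is monochromatic.
For a fixed S, the K_3 on S has C(3, 2) = 3 edges. P[all 3 edges red] = (1/2)^3, and likewise for blue, so P[monochromatic] = 2·(1/2)^3 = 2^{1 − 3} = 1/4.
By linearity of expectation: E[X] = C(51, 3) · 2^{1 − 3} = 20825 · 1/4 = 20825/4.
Numerically: E[X] ≈ 5206.25000.

E[X] = C(51,3)·2^(1−C(3,2)) = 20825/4 ≈ 5206.25000.


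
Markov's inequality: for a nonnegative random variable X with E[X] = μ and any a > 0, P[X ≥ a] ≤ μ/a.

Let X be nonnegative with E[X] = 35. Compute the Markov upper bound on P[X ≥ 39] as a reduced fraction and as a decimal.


μ = E[X] = 35, a = 39.
Markov: P[X ≥ 39] ≤ μ/a = (35)/39 = 35/39.
Numerically: ≈ 0.897436.
(Since a = 39 > μ = 35.000000, the bound 35/39 is < 1 and informative.)

P[X ≥ 39] ≤ 35/39 ≈ 0.897436.


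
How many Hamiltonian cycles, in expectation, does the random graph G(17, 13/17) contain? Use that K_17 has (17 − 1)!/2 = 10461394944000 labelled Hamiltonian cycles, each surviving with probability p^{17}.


K_17 has (17 − 1)!/2 = 10461394944000 labelled Hamiltonian cycles.
For each such Hamiltonian cycle H, let X_H = 1 if all 17 edges of H are present in G. Then P[X_H = 1] = p^{17} = (13/17)^{17} = 8650415919381337933/827240261886336764177.
By linearity: E[X] = Σ_H E[X_H] = 10461394944000 · p^{17} = 10461394944000 · 8650415919381337933/827240261886336764177 = 90495417362513040260241610752000/827240261886336764177.
Numerically: E[X] ≈ 1.09e+11.

E[X] = 10461394944000 · (13/17)^{17} = 90495417362513040260241610752000/827240261886336764177 ≈ 1.09e+11.


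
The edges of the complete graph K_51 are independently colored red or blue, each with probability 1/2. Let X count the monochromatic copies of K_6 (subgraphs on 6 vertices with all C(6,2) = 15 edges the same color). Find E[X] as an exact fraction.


Let X = Σ_S X_S over the C(51, 6) = 18009460 subsets S of size 6, where X_S = 1 if the K_6 on S is monochromatic.
For a fixed S, the K_6 on S has C(6, 2) = 15 edges. P[all 15 edges red] = (1/2)^15, and likewise for blue, so P[monochromatic] = 2·(1/2)^15 = 2^{1 − 15} = 1/16384.
By linearity of expectation: E[X] = C(51, 6) · 2^{1 − 15} = 18009460 · 1/16384 = 4502365/4096.
Numerically: E[X] ≈ 1099.2102.

E[X] = C(51,6)·2^(1−C(6,2)) = 4502365/4096 ≈ 1099.2102.


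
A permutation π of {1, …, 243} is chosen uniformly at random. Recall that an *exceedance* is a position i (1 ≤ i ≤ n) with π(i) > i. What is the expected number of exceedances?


Write X = Σ_{i=1}^{243} X_i, where X_i = 1_{π(i) > i}.
For each fixed i, π(i) is uniform over {1, …, 243} (marginal of a uniform permutation), so P[π(i) > i] = (n − i)/n. Summing: Σ_{i=1}^{243} (n − i)/n = (0 + 1 + … + 242)/243 = 243(243 − 1)/(2·243) = (243 − 1)/2.
Hence E[X] = Σ_{i=1}^{243} (243 − i)/243 = 121 ≈ 121.0000.

E[X] = 121 = 121.0000.


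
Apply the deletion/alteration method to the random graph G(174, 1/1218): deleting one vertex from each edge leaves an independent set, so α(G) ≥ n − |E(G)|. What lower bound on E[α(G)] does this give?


E[|E(G)|] = C(174, 2)·p = 15051 · (1/1218) = 173/14.
E[α(G)] ≥ n − E[|E(G)|] = 174 − 173/14 = 2263/14.
Numerically: ≈ 161.642857.
(This is only a lower bound; the true E[α(G)] may be larger.)

E[α(G)] ≥ 2263/14 ≈ 161.642857.


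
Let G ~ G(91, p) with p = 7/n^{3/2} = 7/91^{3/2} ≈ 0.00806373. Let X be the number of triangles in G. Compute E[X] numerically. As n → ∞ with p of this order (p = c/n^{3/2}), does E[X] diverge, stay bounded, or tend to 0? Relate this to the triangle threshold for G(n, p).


Number of potential triangles: C(91, 3) = 121485.
Each occurs with probability p³ ≈ (0.00806373)³ ≈ 5.24333800e-07.
By linearity: E[X] = C(91, 3)·p³ ≈ 121485 · 5.24333800e-07 ≈ 0.063699.
Since α = 3/2 > 1, p = c/n^{3/2} = o(1/n) is below the triangle threshold p ~ 1/n. Asymptotically E[X] ~ (c³/6)·n^{3(1−α)} = (7³/6)·n^{-1.5} → 0, so by Markov's inequality G has no triangles w.h.p.

E[X] ≈ 0.063699; in regime p = Θ(1/n^{3/2}) E[X] tends to 0 (below the triangle threshold p ~ 1/n).


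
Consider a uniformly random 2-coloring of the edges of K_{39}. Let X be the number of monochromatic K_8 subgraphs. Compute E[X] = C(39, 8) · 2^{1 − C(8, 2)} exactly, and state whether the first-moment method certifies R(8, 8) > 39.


E[X] = C(39, 8) · 2^{1 − 28} = 61523748 · 2^{−27} = 61523748/134217728.
As a reduced fraction: E[X] = 15380937/33554432 ≈ 0.45839.
Is E[X] < 1? YES.
Since E[X] < 1, there exists a 2-coloring of K_{39} with no monochromatic K_8; hence R(8, 8) > 39.

E[X] = 15380937/33554432 ≈ 0.45839; E[X] < 1, so R(8, 8) > 39.


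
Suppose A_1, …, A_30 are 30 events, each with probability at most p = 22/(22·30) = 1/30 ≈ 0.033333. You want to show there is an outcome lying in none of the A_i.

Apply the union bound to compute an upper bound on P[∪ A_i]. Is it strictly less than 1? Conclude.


Union bound: P[∪_{i=1}^{30} A_i] ≤ Σ_i P[A_i] ≤ 30·p = 30·(1/30) = 1.
Numerically: 1 ≈ 1.000000.
Is 1 < 1? NO.
Since the bound 1 is ≥ 1, the union bound is uninformative here; it does NOT by itself certify existence.

30·p = 1 ≈ 1.000000; existence NOT certified by the union bound.


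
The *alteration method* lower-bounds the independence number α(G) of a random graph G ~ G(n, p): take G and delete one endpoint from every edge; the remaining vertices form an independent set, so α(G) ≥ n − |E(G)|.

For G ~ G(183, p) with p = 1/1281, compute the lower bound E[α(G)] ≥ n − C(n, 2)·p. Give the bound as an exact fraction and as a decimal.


E[|E(G)|] = C(183, 2)·p = 16653 · (1/1281) = 13.
E[α(G)] ≥ n − E[|E(G)|] = 183 − 13 = 170.
Numerically: ≈ 170.0000.
(This is only a lower bound; the true E[α(G)] may be larger.)

E[α(G)] ≥ 170 ≈ 170.0000.


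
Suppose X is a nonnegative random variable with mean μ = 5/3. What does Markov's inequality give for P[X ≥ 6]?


μ = E[X] = 5/3, a = 6.
Markov: P[X ≥ 6] ≤ μ/a = (5/3)/6 = 5/18.
Numerically: ≈ 0.277778.
(Since a = 6 > μ = 1.666667, the bound 5/18 is < 1 and informative.)

P[X ≥ 6] ≤ 5/18 ≈ 0.277778.


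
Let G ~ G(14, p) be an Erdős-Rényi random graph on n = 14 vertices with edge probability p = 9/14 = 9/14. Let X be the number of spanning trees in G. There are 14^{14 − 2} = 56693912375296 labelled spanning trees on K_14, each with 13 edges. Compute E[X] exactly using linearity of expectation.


K_14 has 14^{14 − 2} = 56693912375296 labelled spanning trees.
For each such spanning tree H, let X_H = 1 if all 13 edges of H are present in G. Then P[X_H = 1] = p^{13} = (9/14)^{13} = 2541865828329/793714773254144.
By linearity of expectation: E[X] = Σ_H E[X_H] = 56693912375296 · p^{13} = 56693912375296 · 2541865828329/793714773254144 = 2541865828329/14.
Numerically: E[X] ≈ 1.816e+11.

E[X] = 56693912375296 · (9/14)^{13} = 2541865828329/14 ≈ 1.816e+11.


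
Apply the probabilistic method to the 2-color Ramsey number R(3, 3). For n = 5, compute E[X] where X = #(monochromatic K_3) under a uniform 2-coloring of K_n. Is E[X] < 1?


E[X] = C(5, 3) · 2^{1 − 3} = 10 · 2^{−2} = 10/4.
As a reduced fraction: E[X] = 5/2 ≈ 2.5000000.
Is E[X] < 1? NO.
Since E[X] ≥ 1, the first-moment bound is inconclusive at n = 5; it does NOT by itself certify R(3, 3) > 5.

E[X] = 5/2 ≈ 2.5000000; E[X] ≥ 1; first-moment method inconclusive here.


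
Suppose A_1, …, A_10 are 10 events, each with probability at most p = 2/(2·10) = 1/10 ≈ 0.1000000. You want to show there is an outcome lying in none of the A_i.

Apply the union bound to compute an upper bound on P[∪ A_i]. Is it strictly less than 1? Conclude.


Union bound: P[∪_{i=1}^{10} A_i] ≤ Σ_i P[A_i] ≤ 10·p = 10·(1/10) = 1.
Numerically: 1 ≈ 1.0000000.
Is 1 < 1? NO.
Since the bound 1 is ≥ 1, the union bound is uninformative here; it does NOT by itself certify existence.

10·p = 1 ≈ 1.0000000; existence NOT certified by the union bound.


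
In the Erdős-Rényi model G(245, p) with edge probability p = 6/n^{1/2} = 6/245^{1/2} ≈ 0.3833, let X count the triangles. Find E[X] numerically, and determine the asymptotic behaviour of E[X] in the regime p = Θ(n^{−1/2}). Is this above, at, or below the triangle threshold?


Number of potential triangles: C(245, 3) = 2421090.
Each occurs with probability p³ ≈ (0.3833)³ ≈ 5.632544e-02.
By linearity: E[X] = C(245, 3)·p³ ≈ 2421090 · 5.632544e-02 ≈ 136368.9695.
Since α = 1/2 < 1, p = c/n^{1/2} ≫ 1/n is above the triangle threshold p ~ 1/n. Asymptotically E[X] ~ (c³/6)·n^{3(1−α)} = (6³/6)·n^{1.5} → ∞; triangles are abundant w.h.p.

E[X] ≈ 136368.9695; in regime p = Θ(1/n^{1/2}) E[X] diverges (above the triangle threshold p ~ 1/n).


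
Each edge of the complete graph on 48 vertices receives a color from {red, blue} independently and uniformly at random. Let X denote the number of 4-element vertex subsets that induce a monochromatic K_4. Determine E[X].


Let X = Σ_S X_S over the C(48, 4) = 194580 subsets S of size 4, where X_S = 1 if the K_4 on S is monochromatic.
For a fixed S, the K_4 on S has C(4, 2) = 6 edges. P[all 6 edges red] = (1/2)^6, and likewise for blue, so P[monochromatic] = 2·(1/2)^6 = 2^{1 − 6} = 1/32.
By linearity of expectation: E[X] = C(48, 4) · 2^{1 − 6} = 194580 · 1/32 = 48645/8.
Numerically: E[X] ≈ 6080.62500.

E[X] = C(48,4)·2^(1−C(4,2)) = 48645/8 ≈ 6080.62500.


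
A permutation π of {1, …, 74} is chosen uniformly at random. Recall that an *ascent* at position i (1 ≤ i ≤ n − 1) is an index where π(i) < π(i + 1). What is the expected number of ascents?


Write X = Σ X_I over i = 1, …, 73, with X_I the indicator of one ascent.
There are 73 indicators.
For each fixed i, the pair (π(i), π(i+1)) is a uniformly random ordered pair of distinct values from {1, …, 74}; by symmetry P[π(i) < π(i+1)] = 1/2.
By linearity: E[X] = 73 · (1/2) = (74 − 1) · (1/2) = 73/2 ≈ 36.500.

E[X] = 73/2 = 36.500.


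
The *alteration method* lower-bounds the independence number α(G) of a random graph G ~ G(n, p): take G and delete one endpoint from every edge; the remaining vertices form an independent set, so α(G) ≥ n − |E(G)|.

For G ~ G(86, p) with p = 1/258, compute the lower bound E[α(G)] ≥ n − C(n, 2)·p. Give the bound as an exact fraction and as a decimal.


E[|E(G)|] = C(86, 2)·p = 3655 · (1/258) = 85/6.
E[α(G)] ≥ n − E[|E(G)|] = 86 − 85/6 = 431/6.
Numerically: ≈ 71.833.
(This is only a lower bound; the true E[α(G)] may be larger.)

E[α(G)] ≥ 431/6 ≈ 71.833.


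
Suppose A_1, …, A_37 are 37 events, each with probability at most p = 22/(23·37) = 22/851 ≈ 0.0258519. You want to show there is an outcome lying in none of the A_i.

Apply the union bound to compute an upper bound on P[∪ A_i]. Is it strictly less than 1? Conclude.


Union bound: P[∪_{i=1}^{37} A_i] ≤ Σ_i P[A_i] ≤ 37·p = 37·(22/851) = 22/23.
Numerically: 22/23 ≈ 0.9565217.
Is 22/23 < 1? YES.
Since P[∪ A_i] ≤ 22/23 < 1, the complement has P[∩ A_i^c] ≥ 1 − 22/23 = 1/23 > 0, so some outcome avoids every A_i.

37·p = 22/23 ≈ 0.9565217; existence CERTIFIED by the union bound.


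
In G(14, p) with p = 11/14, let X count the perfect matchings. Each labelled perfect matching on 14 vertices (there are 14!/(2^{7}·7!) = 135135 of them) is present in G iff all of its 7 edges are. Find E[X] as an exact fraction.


K_14 has 14!/(2^{7}·7!) = 135135 labelled perfect matchings.
For each such perfect matching H, let X_H = 1 if all 7 edges of H are present in G. Then P[X_H = 1] = p^{7} = (11/14)^{7} = 19487171/105413504.
Summing the indicators: E[X] = Σ_H E[X_H] = 135135 · p^{7} = 135135 · 19487171/105413504 = 376199836155/15059072.
Numerically: E[X] ≈ 2.498e+04.

E[X] = 135135 · (11/14)^{7} = 376199836155/15059072 ≈ 2.498e+04.


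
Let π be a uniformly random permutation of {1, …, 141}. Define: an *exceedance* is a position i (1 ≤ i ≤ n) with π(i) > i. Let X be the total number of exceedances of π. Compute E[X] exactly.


Write X = Σ_{i=1}^{141} X_i, where X_i = 1_{π(i) > i}.
For each fixed i, π(i) is uniform over {1, …, 141} (marginal of a uniform permutation), so P[π(i) > i] = (n − i)/n. Summing: Σ_{i=1}^{141} (n − i)/n = (0 + 1 + … + 140)/141 = 141(141 − 1)/(2·141) = (141 − 1)/2.
Hence E[X] = Σ_{i=1}^{141} (141 − i)/141 = 70 ≈ 70.0000.

E[X] = 70 = 70.0000.


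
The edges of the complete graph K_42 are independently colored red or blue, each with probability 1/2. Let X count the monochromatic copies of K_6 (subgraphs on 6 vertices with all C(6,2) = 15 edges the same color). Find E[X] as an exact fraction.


Let X = Σ_S X_S over the C(42, 6) = 5245786 subsets S of size 6, where X_S = 1 if the K_6 on S is monochromatic.
For a fixed S, the K_6 on S has C(6, 2) = 15 edges. P[all 15 edges red] = (1/2)^15, and likewise for blue, so P[monochromatic] = 2·(1/2)^15 = 2^{1 − 15} = 1/16384.
Summing: E[X] = C(42, 6) · 2^{1 − 15} = 5245786 · 1/16384 = 2622893/8192.
Numerically: E[X] ≈ 320.177.

E[X] = C(42,6)·2^(1−C(6,2)) = 2622893/8192 ≈ 320.177.


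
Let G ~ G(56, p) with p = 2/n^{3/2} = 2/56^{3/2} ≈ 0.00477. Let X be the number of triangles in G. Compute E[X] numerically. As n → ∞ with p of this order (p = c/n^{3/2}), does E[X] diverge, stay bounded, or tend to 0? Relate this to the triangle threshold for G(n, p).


Number of potential triangles: C(56, 3) = 27720.
Each occurs with probability p³ ≈ (0.00477)³ ≈ 1.08704e-07.
By linearity: E[X] = C(56, 3)·p³ ≈ 27720 · 1.08704e-07 ≈ 0.003.
Since α = 3/2 > 1, p = c/n^{3/2} = o(1/n) is below the triangle threshold p ~ 1/n. Asymptotically E[X] ~ (c³/6)·n^{3(1−α)} = (2³/6)·n^{-1.5} → 0, so by Markov's inequality G has no triangles w.h.p.

E[X] ≈ 0.003; in regime p = Θ(1/n^{3/2}) E[X] tends to 0 (below the triangle threshold p ~ 1/n).


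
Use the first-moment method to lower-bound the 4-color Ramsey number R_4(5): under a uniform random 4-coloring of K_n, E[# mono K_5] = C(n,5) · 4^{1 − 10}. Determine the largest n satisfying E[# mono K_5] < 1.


We need C(n, 5) · 4^{1 − 10} < 1, i.e. C(n, 5) < 4^{10 − 1} = 262144.
Check values of n near the boundary:
  n = 31: C(31, 5) = 169911; 169911 < 262144? YES
  n = 32: C(32, 5) = 201376; 201376 < 262144? YES
  n = 33: C(33, 5) = 237336; 237336 < 262144? YES
  n = 34: C(34, 5) = 278256; 278256 < 262144? NO
The largest n with C(n, 5) < 262144 is n = 33 (where E[X] = 29667/32768 ≈ 0.905365). Hence R_4(5) > 33, i.e. R_4(5) ≥ 34.

Largest n = 33; hence R_4(5) > 33.


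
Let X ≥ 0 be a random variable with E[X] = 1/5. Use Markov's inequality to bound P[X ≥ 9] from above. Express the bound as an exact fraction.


μ = E[X] = 1/5, a = 9.
Markov: P[X ≥ 9] ≤ μ/a = (1/5)/9 = 1/45.
Numerically: ≈ 0.02222.
(Since a = 9 > μ = 0.20000, the bound 1/45 is < 1 and informative.)

P[X ≥ 9] ≤ 1/45 ≈ 0.02222.


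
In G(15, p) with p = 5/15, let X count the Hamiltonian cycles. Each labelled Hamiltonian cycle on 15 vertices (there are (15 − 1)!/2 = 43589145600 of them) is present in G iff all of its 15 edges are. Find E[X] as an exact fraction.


K_15 has (15 − 1)!/2 = 43589145600 labelled Hamiltonian cycles.
For each such Hamiltonian cycle H, let X_H = 1 if all 15 edges of H are present in G. Then P[X_H = 1] = p^{15} = (1/3)^{15} = 1/14348907.
By linearity of expectation: E[X] = Σ_H E[X_H] = 43589145600 · p^{15} = 43589145600 · 1/14348907 = 179379200/59049.
Numerically: E[X] ≈ 3037.8.

E[X] = 43589145600 · (1/3)^{15} = 179379200/59049 ≈ 3037.8.


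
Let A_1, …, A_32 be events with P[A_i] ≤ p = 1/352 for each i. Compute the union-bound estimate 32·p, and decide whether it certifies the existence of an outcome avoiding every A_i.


Union bound: P[∪_{i=1}^{32} A_i] ≤ Σ_i P[A_i] ≤ 32·p = 32·(1/352) = 1/11.
Numerically: 1/11 ≈ 0.090909.
Is 1/11 < 1? YES.
Since P[∪ A_i] ≤ 1/11 < 1, the complement has P[∩ A_i^c] ≥ 1 − 1/11 = 10/11 > 0, so some outcome avoids every A_i.

32·p = 1/11 ≈ 0.090909; existence CERTIFIED by the union bound.


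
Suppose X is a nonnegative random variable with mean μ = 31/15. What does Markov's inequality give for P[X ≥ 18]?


μ = E[X] = 31/15, a = 18.
Markov: P[X ≥ 18] ≤ μ/a = (31/15)/18 = 31/270.
Numerically: ≈ 0.1148.
(Since a = 18 > μ = 2.0667, the bound 31/270 is < 1 and informative.)

P[X ≥ 18] ≤ 31/270 ≈ 0.1148.


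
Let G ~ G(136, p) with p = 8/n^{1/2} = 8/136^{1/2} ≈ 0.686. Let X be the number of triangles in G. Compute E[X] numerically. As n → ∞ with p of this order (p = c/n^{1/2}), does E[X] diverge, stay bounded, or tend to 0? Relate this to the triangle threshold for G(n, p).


Number of potential triangles: C(136, 3) = 410040.
Each occurs with probability p³ ≈ (0.686)³ ≈ 3.228209e-01.
By linearity: E[X] = C(136, 3)·p³ ≈ 410040 · 3.228209e-01 ≈ 132369.4680.
Since α = 1/2 < 1, p = c/n^{1/2} ≫ 1/n is above the triangle threshold p ~ 1/n. Asymptotically E[X] ~ (c³/6)·n^{3(1−α)} = (8³/6)·n^{1.5} → ∞; triangles are abundant w.h.p.

E[X] ≈ 132369.4680; in regime p = Θ(1/n^{1/2}) E[X] diverges (above the triangle threshold p ~ 1/n).


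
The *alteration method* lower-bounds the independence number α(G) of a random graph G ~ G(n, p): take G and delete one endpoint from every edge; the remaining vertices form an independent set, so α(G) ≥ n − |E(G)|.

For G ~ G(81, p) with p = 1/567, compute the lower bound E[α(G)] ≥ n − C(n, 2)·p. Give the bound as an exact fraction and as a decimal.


E[|E(G)|] = C(81, 2)·p = 3240 · (1/567) = 40/7.
E[α(G)] ≥ n − E[|E(G)|] = 81 − 40/7 = 527/7.
Numerically: ≈ 75.286.
(This is only a lower bound; the true E[α(G)] may be larger.)

E[α(G)] ≥ 527/7 ≈ 75.286.


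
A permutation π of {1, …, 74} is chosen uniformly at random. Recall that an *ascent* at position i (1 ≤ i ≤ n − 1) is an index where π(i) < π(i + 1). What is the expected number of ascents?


Write X = Σ X_I over i = 1, …, 73, with X_I the indicator of one ascent.
There are 73 indicators.
For each fixed i, the pair (π(i), π(i+1)) is a uniformly random ordered pair of distinct values from {1, …, 74}; by symmetry P[π(i) < π(i+1)] = 1/2.
By linearity: E[X] = 73 · (1/2) = (74 − 1) · (1/2) = 73/2 ≈ 36.50000.

E[X] = 73/2 = 36.50000.


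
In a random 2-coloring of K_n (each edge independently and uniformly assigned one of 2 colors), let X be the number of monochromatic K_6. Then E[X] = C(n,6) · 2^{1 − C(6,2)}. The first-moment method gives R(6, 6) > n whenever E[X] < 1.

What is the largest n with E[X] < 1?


We need C(n, 6) · 2^{1 − 15} < 1, i.e. C(n, 6) < 2^{15 − 1} = 16384.
Check values of n near the boundary:
  n = 15: C(15, 6) = 5005; 5005 < 16384? YES
  n = 16: C(16, 6) = 8008; 8008 < 16384? YES
  n = 17: C(17, 6) = 12376; 12376 < 16384? YES
  n = 18: C(18, 6) = 18564; 18564 < 16384? NO
The largest n with C(n, 6) < 16384 is n = 17 (where E[X] = 1547/2048 ≈ 0.7554). Hence R(6, 6) > 17, i.e. R(6, 6) ≥ 18.

Largest n = 17; hence R(6, 6) > 17.


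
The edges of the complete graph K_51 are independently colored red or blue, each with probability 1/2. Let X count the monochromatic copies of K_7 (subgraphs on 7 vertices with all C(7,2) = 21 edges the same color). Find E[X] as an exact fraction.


Let X = Σ_S X_S over the C(51, 7) = 115775100 subsets S of size 7, where X_S = 1 if the K_7 on S is monochromatic.
For a fixed S, the K_7 on S has C(7, 2) = 21 edges. P[all 21 edges red] = (1/2)^21, and likewise for blue, so P[monochromatic] = 2·(1/2)^21 = 2^{1 − 21} = 1/1048576.
By linearity of expectation: E[X] = C(51, 7) · 2^{1 − 21} = 115775100 · 1/1048576 = 28943775/262144.
Numerically: E[X] ≈ 110.412.

E[X] = C(51,7)·2^(1−C(7,2)) = 28943775/262144 ≈ 110.412.


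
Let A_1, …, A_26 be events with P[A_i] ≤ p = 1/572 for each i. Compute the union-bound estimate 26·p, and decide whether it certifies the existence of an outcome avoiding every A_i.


Union bound: P[∪_{i=1}^{26} A_i] ≤ Σ_i P[A_i] ≤ 26·p = 26·(1/572) = 1/22.
Numerically: 1/22 ≈ 0.045455.
Is 1/22 < 1? YES.
Since P[∪ A_i] ≤ 1/22 < 1, the complement has P[∩ A_i^c] ≥ 1 − 1/22 = 21/22 > 0, so some outcome avoids every A_i.

26·p = 1/22 ≈ 0.045455; existence CERTIFIED by the union bound.


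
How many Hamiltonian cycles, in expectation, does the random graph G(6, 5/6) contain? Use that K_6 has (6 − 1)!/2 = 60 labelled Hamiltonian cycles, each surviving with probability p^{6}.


K_6 has (6 − 1)!/2 = 60 labelled Hamiltonian cycles.
For each such Hamiltonian cycle H, let X_H = 1 if all 6 edges of H are present in G. Then P[X_H = 1] = p^{6} = (5/6)^{6} = 15625/46656.
By linearity: E[X] = Σ_H E[X_H] = 60 · p^{6} = 60 · 15625/46656 = 78125/3888.
Numerically: E[X] ≈ 20.094.

E[X] = 60 · (5/6)^{6} = 78125/3888 ≈ 20.094.


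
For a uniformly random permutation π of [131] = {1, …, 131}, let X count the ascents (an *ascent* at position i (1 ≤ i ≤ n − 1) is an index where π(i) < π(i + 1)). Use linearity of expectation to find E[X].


Write X = Σ X_I over i = 1, …, 130, with X_I the indicator of one ascent.
There are 130 indicators.
For each fixed i, the pair (π(i), π(i+1)) is a uniformly random ordered pair of distinct values from {1, …, 131}; by symmetry P[π(i) < π(i+1)] = 1/2.
By linearity: E[X] = 130 · (1/2) = (131 − 1) · (1/2) = 65 ≈ 65.000000.

E[X] = 65 = 65.000000.


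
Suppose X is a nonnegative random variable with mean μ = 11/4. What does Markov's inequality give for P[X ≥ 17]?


μ = E[X] = 11/4, a = 17.
Markov: P[X ≥ 17] ≤ μ/a = (11/4)/17 = 11/68.
Numerically: ≈ 0.1618.
(Since a = 17 > μ = 2.7500, the bound 11/68 is < 1 and informative.)

P[X ≥ 17] ≤ 11/68 ≈ 0.1618.


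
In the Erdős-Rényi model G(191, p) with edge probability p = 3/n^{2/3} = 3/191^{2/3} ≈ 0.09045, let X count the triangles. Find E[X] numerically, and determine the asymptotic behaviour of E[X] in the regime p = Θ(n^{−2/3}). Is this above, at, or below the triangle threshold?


Number of potential triangles: C(191, 3) = 1143135.
Each occurs with probability p³ ≈ (0.09045)³ ≈ 7.401113e-04.
By linearity: E[X] = C(191, 3)·p³ ≈ 1143135 · 7.401113e-04 ≈ 846.0471.
Since α = 2/3 < 1, p = c/n^{2/3} ≫ 1/n is above the triangle threshold p ~ 1/n. Asymptotically E[X] ~ (c³/6)·n^{3(1−α)} = (3³/6)·n^{1} → ∞; triangles are abundant w.h.p.

E[X] ≈ 846.0471; in regime p = Θ(1/n^{2/3}) E[X] diverges (above the triangle threshold p ~ 1/n).


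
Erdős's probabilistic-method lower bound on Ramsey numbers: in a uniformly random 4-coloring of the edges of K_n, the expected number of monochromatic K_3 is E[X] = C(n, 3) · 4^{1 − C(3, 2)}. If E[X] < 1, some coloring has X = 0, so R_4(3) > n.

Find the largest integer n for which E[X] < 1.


We need C(n, 3) · 4^{1 − 3} < 1, i.e. C(n, 3) < 4^{3 − 1} = 16.
Check values of n near the boundary:
  n = 3: C(3, 3) = 1; 1 < 16? YES
  n = 4: C(4, 3) = 4; 4 < 16? YES
  n = 5: C(5, 3) = 10; 10 < 16? YES
  n = 6: C(6, 3) = 20; 20 < 16? NO
  n = 7: C(7, 3) = 35; 35 < 16? NO
  n = 8: C(8, 3) = 56; 56 < 16? NO
The largest n with C(n, 3) < 16 is n = 5 (where E[X] = 5/8 ≈ 0.6250000). Hence R_4(3) > 5, i.e. R_4(3) ≥ 6.

Largest n = 5; hence R_4(3) > 5.


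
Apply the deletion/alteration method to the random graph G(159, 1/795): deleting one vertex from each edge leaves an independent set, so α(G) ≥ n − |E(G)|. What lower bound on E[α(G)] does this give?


E[|E(G)|] = C(159, 2)·p = 12561 · (1/795) = 79/5.
E[α(G)] ≥ n − E[|E(G)|] = 159 − 79/5 = 716/5.
Numerically: ≈ 143.200.
(This is only a lower bound; the true E[α(G)] may be larger.)

E[α(G)] ≥ 716/5 ≈ 143.200.


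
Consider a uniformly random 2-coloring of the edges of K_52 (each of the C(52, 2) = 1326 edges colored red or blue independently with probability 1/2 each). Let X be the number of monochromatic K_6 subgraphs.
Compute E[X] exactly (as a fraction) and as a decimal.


Let X = Σ_S X_S over the C(52, 6) = 20358520 subsets S of size 6, where X_S = 1 if the K_6 on S is monochromatic.
For a fixed S, the K_6 on S has C(6, 2) = 15 edges. P[all 15 edges red] = (1/2)^15, and likewise for blue, so P[monochromatic] = 2·(1/2)^15 = 2^{1 − 15} = 1/16384.
By linearity of expectation: E[X] = C(52, 6) · 2^{1 − 15} = 20358520 · 1/16384 = 2544815/2048.
Numerically: E[X] ≈ 1242.585449.

E[X] = C(52,6)·2^(1−C(6,2)) = 2544815/2048 ≈ 1242.585449.


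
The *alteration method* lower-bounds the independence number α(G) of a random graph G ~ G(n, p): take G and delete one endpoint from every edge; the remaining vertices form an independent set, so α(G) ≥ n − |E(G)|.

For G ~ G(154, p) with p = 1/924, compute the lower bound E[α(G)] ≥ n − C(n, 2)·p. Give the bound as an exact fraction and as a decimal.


E[|E(G)|] = C(154, 2)·p = 11781 · (1/924) = 51/4.
E[α(G)] ≥ n − E[|E(G)|] = 154 − 51/4 = 565/4.
Numerically: ≈ 141.250000.
(This is only a lower bound; the true E[α(G)] may be larger.)

E[α(G)] ≥ 565/4 ≈ 141.250000.


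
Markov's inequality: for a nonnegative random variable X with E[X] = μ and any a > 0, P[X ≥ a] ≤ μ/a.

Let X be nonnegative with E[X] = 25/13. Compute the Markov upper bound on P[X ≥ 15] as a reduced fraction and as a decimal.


μ = E[X] = 25/13, a = 15.
Markov: P[X ≥ 15] ≤ μ/a = (25/13)/15 = 5/39.
Numerically: ≈ 0.12821.
(Since a = 15 > μ = 1.92308, the bound 5/39 is < 1 and informative.)

P[X ≥ 15] ≤ 5/39 ≈ 0.12821.
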